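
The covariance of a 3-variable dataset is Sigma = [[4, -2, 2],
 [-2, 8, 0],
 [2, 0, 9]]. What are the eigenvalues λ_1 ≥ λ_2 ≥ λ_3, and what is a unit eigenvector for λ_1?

Step 1 — characteristic polynomial p(λ) = det(λI - Sigma) = λ³ - tr·λ² + c_1·λ - det, where tr = trace, c_1 = sum of the principal 2×2 minors, det = det(Sigma):
  tr = 4 + 8 + 9 = 21,
  c_1 = (4·8 - (-2)²) + (4·9 - (2)²) + (8·9 - (0)²) = 28 + 32 + 72 = 132,
  det = 4·(8·9 - (0)²) - (-2)·((-2)·9 - (0)·(2)) + (2)·((-2)·(0) - 8·(2)) = 4·(72) - (-2)·(-18) + (2)·(-16) = 220.
  So p(λ) = λ³ - 21λ² + 132λ - 220.
Step 2 — look for an integer root (rational root theorem: any rational root is an integer divisor of 220). Testing λ = 10:
  p(10) = 1000 - 2100 + 1320 - 220 = 0  ✓
  Dividing out (λ - 10): p(λ) = (λ - 10)(λ² - 11λ + 22).
Step 3 — remaining eigenvalues from the quadratic λ² - 11λ + 22 = 0:
  Δ = 11² - 4·22 = 121 - 88 = 33,  λ = (11 ± √33)/2 = (11 ± 5.7446)/2 ≈ 8.3723 or 2.6277.
  Sorted: λ_1 = 10,  λ_2 = 8.3723,  λ_3 = 2.6277  (check: sum = 21 = tr ✓).

Step 4 — unit eigenvector for λ_1 = 10: v spans the null space of (Sigma - λ_1 I), whose rows are
  r_1 = (-6, -2, 2),  r_2 = (-2, -2, 0),  r_3 = (2, 0, -1).
  v is orthogonal to every row, so take v ∝ r_1 × r_2 = ((-2)·(0) - (2)·(-2), (2)·(-2) - (-6)·(0), (-6)·(-2) - (-2)·(-2)) = (4, -4, 8).
  Rescale (divide by 4): u = (1, -1, 2).
  ||u|| = √((1)² + (-1)² + (2)²) = √(6) ≈ 2.4495,  v_1 = u/||u|| ≈ (0.4082, -0.4082, 0.8165) (||v_1|| = 1).

λ_1 = 10,  λ_2 = 8.3723,  λ_3 = 2.6277;  v_1 ≈ (0.4082, -0.4082, 0.8165)


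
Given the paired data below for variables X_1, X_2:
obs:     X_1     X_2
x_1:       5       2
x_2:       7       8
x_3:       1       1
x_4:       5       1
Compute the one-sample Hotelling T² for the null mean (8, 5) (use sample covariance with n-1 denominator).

Step 1 — sample mean vector:
  mean(X_1) = (5 + 7 + 1 + 5) / 4 = 18/4 = 4.5
  mean(X_2) = (2 + 8 + 1 + 1) / 4 = 12/4 = 3
  x̄ = (4.5, 3),  deviation x̄ - mu_0 = (4.5, 3) - (8, 5) = (-3.5, -2).

Step 2 — sample covariance matrix, S[i,j] = (1/(n-1)) · Σ_k (x_{k,i} - mean_i) · (x_{k,j} - mean_j), divisor n-1 = 3:
  S[X_1,X_1] = ((0.5)·(0.5) + (2.5)·(2.5) + (-3.5)·(-3.5) + (0.5)·(0.5)) / 3 = 19/3 = 6.3333
  S[X_1,X_2] = ((0.5)·(-1) + (2.5)·(5) + (-3.5)·(-2) + (0.5)·(-2)) / 3 = 18/3 = 6
  S[X_2,X_2] = ((-1)·(-1) + (5)·(5) + (-2)·(-2) + (-2)·(-2)) / 3 = 34/3 = 11.3333
  S = [[6.3333, 6],
 [6, 11.3333]].

Step 3 — invert S. det(S) = 6.3333·11.3333 - (6)² = 35.7778.
  S^{-1} = (1/det) · [[d, -b], [-b, a]] = [[0.3168, -0.1677],
 [-0.1677, 0.177]].

Step 4 — quadratic form (x̄ - mu_0)^T · S^{-1} · (x̄ - mu_0):
  S^{-1} · (x̄ - mu_0) = (-0.7733, 0.2329),
  (x̄ - mu_0)^T · [...] = (-3.5)·(-0.7733) + (-2)·(0.2329) = 2.2407.

Step 5 — scale by n: T² = 4 · 2.2407 = 8.9627.

T² ≈ 8.9627


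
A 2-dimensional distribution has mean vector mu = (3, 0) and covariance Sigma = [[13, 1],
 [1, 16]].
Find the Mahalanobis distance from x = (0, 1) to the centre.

Step 1 — centre the observation: (x - mu) = (-3, 1).

Step 2 — invert Sigma. det(Sigma) = 13·16 - (1)² = 207.
  Sigma^{-1} = (1/det) · [[d, -b], [-b, a]] = [[0.0773, -0.0048],
 [-0.0048, 0.0628]].

Step 3 — form the quadratic (x - mu)^T · Sigma^{-1} · (x - mu):
  Sigma^{-1} · (x - mu) = (-0.2367, 0.0773).
  (x - mu)^T · [Sigma^{-1} · (x - mu)] = (-3)·(-0.2367) + (1)·(0.0773) = 0.7874.

Step 4 — take square root: d = √(0.7874) ≈ 0.8874.

d(x, mu) = √(0.7874) ≈ 0.8874


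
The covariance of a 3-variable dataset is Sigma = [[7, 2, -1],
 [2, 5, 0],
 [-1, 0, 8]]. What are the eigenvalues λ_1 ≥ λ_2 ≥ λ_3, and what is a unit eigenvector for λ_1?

Step 1 — characteristic polynomial p(λ) = det(λI - Sigma) = λ³ - tr·λ² + c_1·λ - det, where tr = trace, c_1 = sum of the principal 2×2 minors, det = det(Sigma):
  tr = 7 + 5 + 8 = 20,
  c_1 = (7·5 - (2)²) + (7·8 - (-1)²) + (5·8 - (0)²) = 31 + 55 + 40 = 126,
  det = 7·(5·8 - (0)²) - (2)·((2)·8 - (0)·(-1)) + (-1)·((2)·(0) - 5·(-1)) = 7·(40) - (2)·(16) + (-1)·(5) = 243.
  So p(λ) = λ³ - 20λ² + 126λ - 243.
Step 2 — look for an integer root (rational root theorem: any rational root is an integer divisor of 243). Testing λ = 9:
  p(9) = 729 - 1620 + 1134 - 243 = 0  ✓
  Dividing out (λ - 9): p(λ) = (λ - 9)(λ² - 11λ + 27).
Step 3 — remaining eigenvalues from the quadratic λ² - 11λ + 27 = 0:
  Δ = 11² - 4·27 = 121 - 108 = 13,  λ = (11 ± √13)/2 = (11 ± 3.6056)/2 ≈ 7.3028 or 3.6972.
  Sorted: λ_1 = 9,  λ_2 = 7.3028,  λ_3 = 3.6972  (check: sum = 20 = tr ✓).

Step 4 — unit eigenvector for λ_1 = 9: v spans the null space of (Sigma - λ_1 I), whose rows are
  r_1 = (-2, 2, -1),  r_2 = (2, -4, 0),  r_3 = (-1, 0, -1).
  v is orthogonal to every row, so take v ∝ r_1 × r_2 = ((2)·(0) - (-1)·(-4), (-1)·(2) - (-2)·(0), (-2)·(-4) - (2)·(2)) = (-4, -2, 4).
  Rescale (divide by 2; multiply by -1 so the first nonzero entry is positive): u = (2, 1, -2).
  ||u|| = √((2)² + (1)² + (-2)²) = √(9) = 3,  v_1 = u/||u|| ≈ (0.6667, 0.3333, -0.6667) (||v_1|| = 1).

λ_1 = 9,  λ_2 = 7.3028,  λ_3 = 3.6972;  v_1 ≈ (0.6667, 0.3333, -0.6667)


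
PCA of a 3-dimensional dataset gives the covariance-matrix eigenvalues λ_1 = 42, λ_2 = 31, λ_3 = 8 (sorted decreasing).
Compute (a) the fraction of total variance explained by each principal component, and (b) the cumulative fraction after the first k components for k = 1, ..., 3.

Step 1 — total variance = trace(Sigma) = Σ λ_i = 42 + 31 + 8 = 81.

Step 2 — fraction explained by component i = λ_i / Σ λ:
  PC1: 42/81 = 0.5185
  PC2: 31/81 = 0.3827
  PC3: 8/81 = 0.0988

Step 3 — cumulative fraction after k components = (λ_1 + ... + λ_k) / Σ λ:
  k = 1: 42/81 = 0.5185
  k = 2: (42 + 31)/81 = 73/81 = 0.9012
  k = 3: (42 + 31 + 8)/81 = 81/81 = 1

Summary (fraction, with percent):

explained: PC1 0.5185 (51.85%), PC2 0.3827 (38.27%), PC3 0.0988 (9.88%);  cumulative: 0.5185, 0.9012, 1


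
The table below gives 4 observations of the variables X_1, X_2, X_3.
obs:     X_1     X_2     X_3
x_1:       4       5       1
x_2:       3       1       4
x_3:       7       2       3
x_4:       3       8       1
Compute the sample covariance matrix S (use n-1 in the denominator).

Step 1 — column means:
  mean(X_1) = (4 + 3 + 7 + 3) / 4 = 17/4 = 4.25
  mean(X_2) = (5 + 1 + 2 + 8) / 4 = 16/4 = 4
  mean(X_3) = (1 + 4 + 3 + 1) / 4 = 9/4 = 2.25

Step 2 — sample covariance S[i,j] = (1/(n-1)) · Σ_k (x_{k,i} - mean_i) · (x_{k,j} - mean_j), with n-1 = 3.
  S[X_1,X_1] = ((-0.25)·(-0.25) + (-1.25)·(-1.25) + (2.75)·(2.75) + (-1.25)·(-1.25)) / 3 = 10.75/3 = 3.5833
  S[X_1,X_2] = ((-0.25)·(1) + (-1.25)·(-3) + (2.75)·(-2) + (-1.25)·(4)) / 3 = -7/3 = -2.3333
  S[X_1,X_3] = ((-0.25)·(-1.25) + (-1.25)·(1.75) + (2.75)·(0.75) + (-1.25)·(-1.25)) / 3 = 1.75/3 = 0.5833
  S[X_2,X_2] = ((1)·(1) + (-3)·(-3) + (-2)·(-2) + (4)·(4)) / 3 = 30/3 = 10
  S[X_2,X_3] = ((1)·(-1.25) + (-3)·(1.75) + (-2)·(0.75) + (4)·(-1.25)) / 3 = -13/3 = -4.3333
  S[X_3,X_3] = ((-1.25)·(-1.25) + (1.75)·(1.75) + (0.75)·(0.75) + (-1.25)·(-1.25)) / 3 = 6.75/3 = 2.25

S is symmetric (S[j,i] = S[i,j]). Assembling:

S = [[3.5833, -2.3333, 0.5833],
 [-2.3333, 10, -4.3333],
 [0.5833, -4.3333, 2.25]]


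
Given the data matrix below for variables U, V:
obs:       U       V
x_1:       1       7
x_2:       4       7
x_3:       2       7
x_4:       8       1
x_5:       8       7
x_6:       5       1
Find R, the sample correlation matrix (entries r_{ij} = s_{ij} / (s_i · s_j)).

Step 1 — column means:
  mean(U) = (1 + 4 + 2 + 8 + 8 + 5) / 6 = 28/6 = 4.6667
  mean(V) = (7 + 7 + 7 + 1 + 7 + 1) / 6 = 30/6 = 5

Step 2 — sample variances and covariances s[i,j] = (1/(n-1)) · Σ_k (x_{k,i} - mean_i) · (x_{k,j} - mean_j), with n-1 = 5:
  s[U,U] = ((-3.6667)·(-3.6667) + (-0.6667)·(-0.6667) + (-2.6667)·(-2.6667) + (3.3333)·(3.3333) + (3.3333)·(3.3333) + (0.3333)·(0.3333)) / 5 = 43.3333/5 = 8.6667
  s[U,V] = ((-3.6667)·(2) + (-0.6667)·(2) + (-2.6667)·(2) + (3.3333)·(-4) + (3.3333)·(2) + (0.3333)·(-4)) / 5 = -22/5 = -4.4
  s[V,V] = ((2)·(2) + (2)·(2) + (2)·(2) + (-4)·(-4) + (2)·(2) + (-4)·(-4)) / 5 = 48/5 = 9.6
  Sample standard deviations s_i = √(s[i,i]):
  s(U) = √(8.6667) = 2.9439
  s(V) = √(9.6) = 3.0984

Step 3 — r_{ij} = s_{ij} / (s_i · s_j):
  r[U,U] = 1 (diagonal).
  r[U,V] = -4.4 / (2.9439 · 3.0984) = -4.4 / 9.1214 = -0.4824
  r[V,V] = 1 (diagonal).

R is symmetric with unit diagonal. Assembling:

R = [[1, -0.4824],
 [-0.4824, 1]]


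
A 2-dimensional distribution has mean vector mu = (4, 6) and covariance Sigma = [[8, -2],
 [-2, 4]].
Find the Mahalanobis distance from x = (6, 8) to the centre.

Step 1 — centre the observation: (x - mu) = (2, 2).

Step 2 — invert Sigma. det(Sigma) = 8·4 - (-2)² = 28.
  Sigma^{-1} = (1/det) · [[d, -b], [-b, a]] = [[0.1429, 0.0714],
 [0.0714, 0.2857]].

Step 3 — form the quadratic (x - mu)^T · Sigma^{-1} · (x - mu):
  Sigma^{-1} · (x - mu) = (0.4286, 0.7143).
  (x - mu)^T · [Sigma^{-1} · (x - mu)] = (2)·(0.4286) + (2)·(0.7143) = 2.2857.

Step 4 — take square root: d = √(2.2857) ≈ 1.5119.

d(x, mu) = √(2.2857) ≈ 1.5119


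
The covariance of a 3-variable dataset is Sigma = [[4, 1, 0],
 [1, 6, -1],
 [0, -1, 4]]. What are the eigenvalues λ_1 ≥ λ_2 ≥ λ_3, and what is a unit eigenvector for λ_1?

Step 1 — characteristic polynomial p(λ) = det(λI - Sigma) = λ³ - tr·λ² + c_1·λ - det, where tr = trace, c_1 = sum of the principal 2×2 minors, det = det(Sigma):
  tr = 4 + 6 + 4 = 14,
  c_1 = (4·6 - (1)²) + (4·4 - (0)²) + (6·4 - (-1)²) = 23 + 16 + 23 = 62,
  det = 4·(6·4 - (-1)²) - (1)·((1)·4 - (-1)·(0)) + (0)·((1)·(-1) - 6·(0)) = 4·(23) - (1)·(4) + (0)·(-1) = 88.
  So p(λ) = λ³ - 14λ² + 62λ - 88.
Step 2 — look for an integer root (rational root theorem: any rational root is an integer divisor of 88). Testing λ = 4:
  p(4) = 64 - 224 + 248 - 88 = 0  ✓
  Dividing out (λ - 4): p(λ) = (λ - 4)(λ² - 10λ + 22).
Step 3 — remaining eigenvalues from the quadratic λ² - 10λ + 22 = 0:
  Δ = 10² - 4·22 = 100 - 88 = 12,  λ = (10 ± √12)/2 = (10 ± 3.4641)/2 ≈ 6.7321 or 3.2679.
  Sorted: λ_1 = 6.7321,  λ_2 = 4,  λ_3 = 3.2679  (check: sum = 14 = tr ✓).

Step 4 — unit eigenvector for λ_1 ≈ 6.7321: v spans the null space of (Sigma - λ_1 I), whose rows are
  r_1 = (-2.7321, 1, 0),  r_2 = (1, -0.7321, -1),  r_3 = (0, -1, -2.7321).
  v is orthogonal to every row, so take v ∝ r_1 × r_2 = ((1)·(-1) - (0)·(-0.7321), (0)·(1) - (-2.7321)·(-1), (-2.7321)·(-0.7321) - (1)·(1)) ≈ (-1, -2.7321, 1).
  Rescale (multiply by -1 so the first nonzero entry is positive): u = (1, 2.7321, -1).
  ||u|| = √((1)² + (2.7321)² + (-1)²) = √(9.4641) ≈ 3.0764,  v_1 = u/||u|| ≈ (0.3251, 0.8881, -0.3251) (||v_1|| = 1).

λ_1 = 6.7321,  λ_2 = 4,  λ_3 = 3.2679;  v_1 ≈ (0.3251, 0.8881, -0.3251)


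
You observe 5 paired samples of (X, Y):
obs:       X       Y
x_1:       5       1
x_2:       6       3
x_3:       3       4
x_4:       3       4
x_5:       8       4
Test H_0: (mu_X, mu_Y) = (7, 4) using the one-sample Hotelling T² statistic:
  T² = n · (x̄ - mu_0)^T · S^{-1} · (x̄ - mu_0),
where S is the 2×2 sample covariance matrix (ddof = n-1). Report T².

Step 1 — sample mean vector:
  mean(X) = (5 + 6 + 3 + 3 + 8) / 5 = 25/5 = 5
  mean(Y) = (1 + 3 + 4 + 4 + 4) / 5 = 16/5 = 3.2
  x̄ = (5, 3.2),  deviation x̄ - mu_0 = (5, 3.2) - (7, 4) = (-2, -0.8).

Step 2 — sample covariance matrix, S[i,j] = (1/(n-1)) · Σ_k (x_{k,i} - mean_i) · (x_{k,j} - mean_j), divisor n-1 = 4:
  S[X,X] = ((0)·(0) + (1)·(1) + (-2)·(-2) + (-2)·(-2) + (3)·(3)) / 4 = 18/4 = 4.5
  S[X,Y] = ((0)·(-2.2) + (1)·(-0.2) + (-2)·(0.8) + (-2)·(0.8) + (3)·(0.8)) / 4 = -1/4 = -0.25
  S[Y,Y] = ((-2.2)·(-2.2) + (-0.2)·(-0.2) + (0.8)·(0.8) + (0.8)·(0.8) + (0.8)·(0.8)) / 4 = 6.8/4 = 1.7
  S = [[4.5, -0.25],
 [-0.25, 1.7]].

Step 3 — invert S. det(S) = 4.5·1.7 - (-0.25)² = 7.5875.
  S^{-1} = (1/det) · [[d, -b], [-b, a]] = [[0.2241, 0.0329],
 [0.0329, 0.5931]].

Step 4 — quadratic form (x̄ - mu_0)^T · S^{-1} · (x̄ - mu_0):
  S^{-1} · (x̄ - mu_0) = (-0.4745, -0.5404),
  (x̄ - mu_0)^T · [...] = (-2)·(-0.4745) + (-0.8)·(-0.5404) = 1.3812.

Step 5 — scale by n: T² = 5 · 1.3812 = 6.9061.

T² ≈ 6.9061


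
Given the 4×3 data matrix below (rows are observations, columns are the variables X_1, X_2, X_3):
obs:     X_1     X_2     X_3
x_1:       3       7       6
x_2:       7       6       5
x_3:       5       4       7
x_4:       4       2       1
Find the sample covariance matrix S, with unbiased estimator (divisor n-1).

Step 1 — column means:
  mean(X_1) = (3 + 7 + 5 + 4) / 4 = 19/4 = 4.75
  mean(X_2) = (7 + 6 + 4 + 2) / 4 = 19/4 = 4.75
  mean(X_3) = (6 + 5 + 7 + 1) / 4 = 19/4 = 4.75

Step 2 — sample covariance S[i,j] = (1/(n-1)) · Σ_k (x_{k,i} - mean_i) · (x_{k,j} - mean_j), with n-1 = 3.
  S[X_1,X_1] = ((-1.75)·(-1.75) + (2.25)·(2.25) + (0.25)·(0.25) + (-0.75)·(-0.75)) / 3 = 8.75/3 = 2.9167
  S[X_1,X_2] = ((-1.75)·(2.25) + (2.25)·(1.25) + (0.25)·(-0.75) + (-0.75)·(-2.75)) / 3 = 0.75/3 = 0.25
  S[X_1,X_3] = ((-1.75)·(1.25) + (2.25)·(0.25) + (0.25)·(2.25) + (-0.75)·(-3.75)) / 3 = 1.75/3 = 0.5833
  S[X_2,X_2] = ((2.25)·(2.25) + (1.25)·(1.25) + (-0.75)·(-0.75) + (-2.75)·(-2.75)) / 3 = 14.75/3 = 4.9167
  S[X_2,X_3] = ((2.25)·(1.25) + (1.25)·(0.25) + (-0.75)·(2.25) + (-2.75)·(-3.75)) / 3 = 11.75/3 = 3.9167
  S[X_3,X_3] = ((1.25)·(1.25) + (0.25)·(0.25) + (2.25)·(2.25) + (-3.75)·(-3.75)) / 3 = 20.75/3 = 6.9167

S is symmetric (S[j,i] = S[i,j]). Assembling:

S = [[2.9167, 0.25, 0.5833],
 [0.25, 4.9167, 3.9167],
 [0.5833, 3.9167, 6.9167]]


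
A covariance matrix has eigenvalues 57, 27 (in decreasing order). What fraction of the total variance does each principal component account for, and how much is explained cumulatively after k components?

Step 1 — total variance = trace(Sigma) = Σ λ_i = 57 + 27 = 84.

Step 2 — fraction explained by component i = λ_i / Σ λ:
  PC1: 57/84 = 0.6786
  PC2: 27/84 = 0.3214

Step 3 — cumulative fraction after k components = (λ_1 + ... + λ_k) / Σ λ:
  k = 1: 57/84 = 0.6786
  k = 2: (57 + 27)/84 = 84/84 = 1

Summary (fraction, with percent):

explained: PC1 0.6786 (67.86%), PC2 0.3214 (32.14%);  cumulative: 0.6786, 1


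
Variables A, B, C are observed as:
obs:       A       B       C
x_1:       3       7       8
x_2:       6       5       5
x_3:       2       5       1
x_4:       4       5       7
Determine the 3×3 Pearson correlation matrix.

Step 1 — column means:
  mean(A) = (3 + 6 + 2 + 4) / 4 = 15/4 = 3.75
  mean(B) = (7 + 5 + 5 + 5) / 4 = 22/4 = 5.5
  mean(C) = (8 + 5 + 1 + 7) / 4 = 21/4 = 5.25

Step 2 — sample variances and covariances s[i,j] = (1/(n-1)) · Σ_k (x_{k,i} - mean_i) · (x_{k,j} - mean_j), with n-1 = 3:
  s[A,A] = ((-0.75)·(-0.75) + (2.25)·(2.25) + (-1.75)·(-1.75) + (0.25)·(0.25)) / 3 = 8.75/3 = 2.9167
  s[A,B] = ((-0.75)·(1.5) + (2.25)·(-0.5) + (-1.75)·(-0.5) + (0.25)·(-0.5)) / 3 = -1.5/3 = -0.5
  s[A,C] = ((-0.75)·(2.75) + (2.25)·(-0.25) + (-1.75)·(-4.25) + (0.25)·(1.75)) / 3 = 5.25/3 = 1.75
  s[B,B] = ((1.5)·(1.5) + (-0.5)·(-0.5) + (-0.5)·(-0.5) + (-0.5)·(-0.5)) / 3 = 3/3 = 1
  s[B,C] = ((1.5)·(2.75) + (-0.5)·(-0.25) + (-0.5)·(-4.25) + (-0.5)·(1.75)) / 3 = 5.5/3 = 1.8333
  s[C,C] = ((2.75)·(2.75) + (-0.25)·(-0.25) + (-4.25)·(-4.25) + (1.75)·(1.75)) / 3 = 28.75/3 = 9.5833
  Sample standard deviations s_i = √(s[i,i]):
  s(A) = √(2.9167) = 1.7078
  s(B) = √(1) = 1
  s(C) = √(9.5833) = 3.0957

Step 3 — r_{ij} = s_{ij} / (s_i · s_j):
  r[A,A] = 1 (diagonal).
  r[A,B] = -0.5 / (1.7078 · 1) = -0.5 / 1.7078 = -0.2928
  r[A,C] = 1.75 / (1.7078 · 3.0957) = 1.75 / 5.2869 = 0.331
  r[B,B] = 1 (diagonal).
  r[B,C] = 1.8333 / (1 · 3.0957) = 1.8333 / 3.0957 = 0.5922
  r[C,C] = 1 (diagonal).

R is symmetric with unit diagonal. Assembling:

R = [[1, -0.2928, 0.331],
 [-0.2928, 1, 0.5922],
 [0.331, 0.5922, 1]]


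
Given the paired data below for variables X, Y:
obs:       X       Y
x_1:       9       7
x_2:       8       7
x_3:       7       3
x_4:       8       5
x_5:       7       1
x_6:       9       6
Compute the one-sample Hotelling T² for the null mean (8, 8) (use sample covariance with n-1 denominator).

Step 1 — sample mean vector:
  mean(X) = (9 + 8 + 7 + 8 + 7 + 9) / 6 = 48/6 = 8
  mean(Y) = (7 + 7 + 3 + 5 + 1 + 6) / 6 = 29/6 = 4.8333
  x̄ = (8, 4.8333),  deviation x̄ - mu_0 = (8, 4.8333) - (8, 8) = (0, -3.1667).

Step 2 — sample covariance matrix, S[i,j] = (1/(n-1)) · Σ_k (x_{k,i} - mean_i) · (x_{k,j} - mean_j), divisor n-1 = 5:
  S[X,X] = ((1)·(1) + (0)·(0) + (-1)·(-1) + (0)·(0) + (-1)·(-1) + (1)·(1)) / 5 = 4/5 = 0.8
  S[X,Y] = ((1)·(2.1667) + (0)·(2.1667) + (-1)·(-1.8333) + (0)·(0.1667) + (-1)·(-3.8333) + (1)·(1.1667)) / 5 = 9/5 = 1.8
  S[Y,Y] = ((2.1667)·(2.1667) + (2.1667)·(2.1667) + (-1.8333)·(-1.8333) + (0.1667)·(0.1667) + (-3.8333)·(-3.8333) + (1.1667)·(1.1667)) / 5 = 28.8333/5 = 5.7667
  S = [[0.8, 1.8],
 [1.8, 5.7667]].

Step 3 — invert S. det(S) = 0.8·5.7667 - (1.8)² = 1.3733.
  S^{-1} = (1/det) · [[d, -b], [-b, a]] = [[4.199, -1.3107],
 [-1.3107, 0.5825]].

Step 4 — quadratic form (x̄ - mu_0)^T · S^{-1} · (x̄ - mu_0):
  S^{-1} · (x̄ - mu_0) = (4.1505, -1.8447),
  (x̄ - mu_0)^T · [...] = (0)·(4.1505) + (-3.1667)·(-1.8447) = 5.8414.

Step 5 — scale by n: T² = 6 · 5.8414 = 35.0485.

T² ≈ 35.0485


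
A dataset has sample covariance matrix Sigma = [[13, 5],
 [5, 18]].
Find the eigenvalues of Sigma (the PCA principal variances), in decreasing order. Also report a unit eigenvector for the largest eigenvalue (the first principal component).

Step 1 — characteristic polynomial of 2×2 Sigma:
  det(Sigma - λI) = λ² - trace · λ + det = 0.
  trace = 13 + 18 = 31, det = 13·18 - (5)² = 209.
Step 2 — discriminant:
  Δ = trace² - 4·det = 961 - 836 = 125.
Step 3 — eigenvalues:
  λ = (trace ± √Δ)/2 = (31 ± 11.1803)/2,
  λ_1 = 21.0902,  λ_2 = 9.9098.

Step 4 — unit eigenvector for λ_1: solve (Sigma - λ_1 I)v = 0. First row:
  (13 - 21.0902)·v_x + (5)·v_y = 0, i.e. (-8.0902)·v_x + (5)·v_y = 0,
  so v ∝ (b, λ_1 - a) = (5, 8.0902) = u.
  ||u|| = √((5)² + (8.0902)²) = √(90.4508) ≈ 9.5106,
  v_1 = u/||u|| ≈ (0.5257, 0.8507) (||v_1|| = 1).

λ_1 = 21.0902,  λ_2 = 9.9098;  v_1 ≈ (0.5257, 0.8507)


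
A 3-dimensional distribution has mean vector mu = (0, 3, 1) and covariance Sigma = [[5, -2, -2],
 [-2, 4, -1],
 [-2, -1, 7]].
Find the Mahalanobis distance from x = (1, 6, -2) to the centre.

Step 1 — centre the observation: (x - mu) = (1, 3, -3).

Step 2 — invert Sigma (cofactor / det for 3×3, or solve directly):
  Sigma^{-1} = [[0.3253, 0.1928, 0.1205],
 [0.1928, 0.3735, 0.1084],
 [0.1205, 0.1084, 0.1928]].

Step 3 — form the quadratic (x - mu)^T · Sigma^{-1} · (x - mu):
  Sigma^{-1} · (x - mu) = (0.5422, 0.988, -0.1325).
  (x - mu)^T · [Sigma^{-1} · (x - mu)] = (1)·(0.5422) + (3)·(0.988) + (-3)·(-0.1325) = 3.9036.

Step 4 — take square root: d = √(3.9036) ≈ 1.9758.

d(x, mu) = √(3.9036) ≈ 1.9758


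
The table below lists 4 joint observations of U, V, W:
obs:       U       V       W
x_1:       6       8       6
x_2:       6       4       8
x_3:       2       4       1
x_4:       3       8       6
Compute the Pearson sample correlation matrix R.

Step 1 — column means:
  mean(U) = (6 + 6 + 2 + 3) / 4 = 17/4 = 4.25
  mean(V) = (8 + 4 + 4 + 8) / 4 = 24/4 = 6
  mean(W) = (6 + 8 + 1 + 6) / 4 = 21/4 = 5.25

Step 2 — sample variances and covariances s[i,j] = (1/(n-1)) · Σ_k (x_{k,i} - mean_i) · (x_{k,j} - mean_j), with n-1 = 3:
  s[U,U] = ((1.75)·(1.75) + (1.75)·(1.75) + (-2.25)·(-2.25) + (-1.25)·(-1.25)) / 3 = 12.75/3 = 4.25
  s[U,V] = ((1.75)·(2) + (1.75)·(-2) + (-2.25)·(-2) + (-1.25)·(2)) / 3 = 2/3 = 0.6667
  s[U,W] = ((1.75)·(0.75) + (1.75)·(2.75) + (-2.25)·(-4.25) + (-1.25)·(0.75)) / 3 = 14.75/3 = 4.9167
  s[V,V] = ((2)·(2) + (-2)·(-2) + (-2)·(-2) + (2)·(2)) / 3 = 16/3 = 5.3333
  s[V,W] = ((2)·(0.75) + (-2)·(2.75) + (-2)·(-4.25) + (2)·(0.75)) / 3 = 6/3 = 2
  s[W,W] = ((0.75)·(0.75) + (2.75)·(2.75) + (-4.25)·(-4.25) + (0.75)·(0.75)) / 3 = 26.75/3 = 8.9167
  Sample standard deviations s_i = √(s[i,i]):
  s(U) = √(4.25) = 2.0616
  s(V) = √(5.3333) = 2.3094
  s(W) = √(8.9167) = 2.9861

Step 3 — r_{ij} = s_{ij} / (s_i · s_j):
  r[U,U] = 1 (diagonal).
  r[U,V] = 0.6667 / (2.0616 · 2.3094) = 0.6667 / 4.761 = 0.14
  r[U,W] = 4.9167 / (2.0616 · 2.9861) = 4.9167 / 6.156 = 0.7987
  r[V,V] = 1 (diagonal).
  r[V,W] = 2 / (2.3094 · 2.9861) = 2 / 6.8961 = 0.29
  r[W,W] = 1 (diagonal).

R is symmetric with unit diagonal. Assembling:

R = [[1, 0.14, 0.7987],
 [0.14, 1, 0.29],
 [0.7987, 0.29, 1]]


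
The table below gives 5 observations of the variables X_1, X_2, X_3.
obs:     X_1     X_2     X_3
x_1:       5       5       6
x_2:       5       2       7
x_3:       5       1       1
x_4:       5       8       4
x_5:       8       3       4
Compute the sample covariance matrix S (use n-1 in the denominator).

Step 1 — column means:
  mean(X_1) = (5 + 5 + 5 + 5 + 8) / 5 = 28/5 = 5.6
  mean(X_2) = (5 + 2 + 1 + 8 + 3) / 5 = 19/5 = 3.8
  mean(X_3) = (6 + 7 + 1 + 4 + 4) / 5 = 22/5 = 4.4

Step 2 — sample covariance S[i,j] = (1/(n-1)) · Σ_k (x_{k,i} - mean_i) · (x_{k,j} - mean_j), with n-1 = 4.
  S[X_1,X_1] = ((-0.6)·(-0.6) + (-0.6)·(-0.6) + (-0.6)·(-0.6) + (-0.6)·(-0.6) + (2.4)·(2.4)) / 4 = 7.2/4 = 1.8
  S[X_1,X_2] = ((-0.6)·(1.2) + (-0.6)·(-1.8) + (-0.6)·(-2.8) + (-0.6)·(4.2) + (2.4)·(-0.8)) / 4 = -2.4/4 = -0.6
  S[X_1,X_3] = ((-0.6)·(1.6) + (-0.6)·(2.6) + (-0.6)·(-3.4) + (-0.6)·(-0.4) + (2.4)·(-0.4)) / 4 = -1.2/4 = -0.3
  S[X_2,X_2] = ((1.2)·(1.2) + (-1.8)·(-1.8) + (-2.8)·(-2.8) + (4.2)·(4.2) + (-0.8)·(-0.8)) / 4 = 30.8/4 = 7.7
  S[X_2,X_3] = ((1.2)·(1.6) + (-1.8)·(2.6) + (-2.8)·(-3.4) + (4.2)·(-0.4) + (-0.8)·(-0.4)) / 4 = 5.4/4 = 1.35
  S[X_3,X_3] = ((1.6)·(1.6) + (2.6)·(2.6) + (-3.4)·(-3.4) + (-0.4)·(-0.4) + (-0.4)·(-0.4)) / 4 = 21.2/4 = 5.3

S is symmetric (S[j,i] = S[i,j]). Assembling:

S = [[1.8, -0.6, -0.3],
 [-0.6, 7.7, 1.35],
 [-0.3, 1.35, 5.3]]


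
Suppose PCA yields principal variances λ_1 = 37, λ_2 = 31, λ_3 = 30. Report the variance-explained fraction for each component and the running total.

Step 1 — total variance = trace(Sigma) = Σ λ_i = 37 + 31 + 30 = 98.

Step 2 — fraction explained by component i = λ_i / Σ λ:
  PC1: 37/98 = 0.3776
  PC2: 31/98 = 0.3163
  PC3: 30/98 = 0.3061

Step 3 — cumulative fraction after k components = (λ_1 + ... + λ_k) / Σ λ:
  k = 1: 37/98 = 0.3776
  k = 2: (37 + 31)/98 = 68/98 = 0.6939
  k = 3: (37 + 31 + 30)/98 = 98/98 = 1

Summary (fraction, with percent):

explained: PC1 0.3776 (37.76%), PC2 0.3163 (31.63%), PC3 0.3061 (30.61%);  cumulative: 0.3776, 0.6939, 1


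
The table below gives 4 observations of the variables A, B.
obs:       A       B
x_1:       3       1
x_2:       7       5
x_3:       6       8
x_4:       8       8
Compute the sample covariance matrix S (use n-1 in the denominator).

Step 1 — column means:
  mean(A) = (3 + 7 + 6 + 8) / 4 = 24/4 = 6
  mean(B) = (1 + 5 + 8 + 8) / 4 = 22/4 = 5.5

Step 2 — sample covariance S[i,j] = (1/(n-1)) · Σ_k (x_{k,i} - mean_i) · (x_{k,j} - mean_j), with n-1 = 3.
  S[A,A] = ((-3)·(-3) + (1)·(1) + (0)·(0) + (2)·(2)) / 3 = 14/3 = 4.6667
  S[A,B] = ((-3)·(-4.5) + (1)·(-0.5) + (0)·(2.5) + (2)·(2.5)) / 3 = 18/3 = 6
  S[B,B] = ((-4.5)·(-4.5) + (-0.5)·(-0.5) + (2.5)·(2.5) + (2.5)·(2.5)) / 3 = 33/3 = 11

S is symmetric (S[j,i] = S[i,j]). Assembling:

S = [[4.6667, 6],
 [6, 11]]


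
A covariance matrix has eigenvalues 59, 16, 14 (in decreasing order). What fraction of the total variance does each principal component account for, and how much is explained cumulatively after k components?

Step 1 — total variance = trace(Sigma) = Σ λ_i = 59 + 16 + 14 = 89.

Step 2 — fraction explained by component i = λ_i / Σ λ:
  PC1: 59/89 = 0.6629
  PC2: 16/89 = 0.1798
  PC3: 14/89 = 0.1573

Step 3 — cumulative fraction after k components = (λ_1 + ... + λ_k) / Σ λ:
  k = 1: 59/89 = 0.6629
  k = 2: (59 + 16)/89 = 75/89 = 0.8427
  k = 3: (59 + 16 + 14)/89 = 89/89 = 1

Summary (fraction, with percent):

explained: PC1 0.6629 (66.29%), PC2 0.1798 (17.98%), PC3 0.1573 (15.73%);  cumulative: 0.6629, 0.8427, 1


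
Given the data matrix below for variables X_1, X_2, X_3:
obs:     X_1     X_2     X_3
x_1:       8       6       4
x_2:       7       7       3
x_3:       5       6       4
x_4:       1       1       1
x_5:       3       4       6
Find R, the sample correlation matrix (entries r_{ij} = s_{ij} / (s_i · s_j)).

Step 1 — column means:
  mean(X_1) = (8 + 7 + 5 + 1 + 3) / 5 = 24/5 = 4.8
  mean(X_2) = (6 + 7 + 6 + 1 + 4) / 5 = 24/5 = 4.8
  mean(X_3) = (4 + 3 + 4 + 1 + 6) / 5 = 18/5 = 3.6

Step 2 — sample variances and covariances s[i,j] = (1/(n-1)) · Σ_k (x_{k,i} - mean_i) · (x_{k,j} - mean_j), with n-1 = 4:
  s[X_1,X_1] = ((3.2)·(3.2) + (2.2)·(2.2) + (0.2)·(0.2) + (-3.8)·(-3.8) + (-1.8)·(-1.8)) / 4 = 32.8/4 = 8.2
  s[X_1,X_2] = ((3.2)·(1.2) + (2.2)·(2.2) + (0.2)·(1.2) + (-3.8)·(-3.8) + (-1.8)·(-0.8)) / 4 = 24.8/4 = 6.2
  s[X_1,X_3] = ((3.2)·(0.4) + (2.2)·(-0.6) + (0.2)·(0.4) + (-3.8)·(-2.6) + (-1.8)·(2.4)) / 4 = 5.6/4 = 1.4
  s[X_2,X_2] = ((1.2)·(1.2) + (2.2)·(2.2) + (1.2)·(1.2) + (-3.8)·(-3.8) + (-0.8)·(-0.8)) / 4 = 22.8/4 = 5.7
  s[X_2,X_3] = ((1.2)·(0.4) + (2.2)·(-0.6) + (1.2)·(0.4) + (-3.8)·(-2.6) + (-0.8)·(2.4)) / 4 = 7.6/4 = 1.9
  s[X_3,X_3] = ((0.4)·(0.4) + (-0.6)·(-0.6) + (0.4)·(0.4) + (-2.6)·(-2.6) + (2.4)·(2.4)) / 4 = 13.2/4 = 3.3
  Sample standard deviations s_i = √(s[i,i]):
  s(X_1) = √(8.2) = 2.8636
  s(X_2) = √(5.7) = 2.3875
  s(X_3) = √(3.3) = 1.8166

Step 3 — r_{ij} = s_{ij} / (s_i · s_j):
  r[X_1,X_1] = 1 (diagonal).
  r[X_1,X_2] = 6.2 / (2.8636 · 2.3875) = 6.2 / 6.8367 = 0.9069
  r[X_1,X_3] = 1.4 / (2.8636 · 1.8166) = 1.4 / 5.2019 = 0.2691
  r[X_2,X_2] = 1 (diagonal).
  r[X_2,X_3] = 1.9 / (2.3875 · 1.8166) = 1.9 / 4.337 = 0.4381
  r[X_3,X_3] = 1 (diagonal).

R is symmetric with unit diagonal. Assembling:

R = [[1, 0.9069, 0.2691],
 [0.9069, 1, 0.4381],
 [0.2691, 0.4381, 1]]


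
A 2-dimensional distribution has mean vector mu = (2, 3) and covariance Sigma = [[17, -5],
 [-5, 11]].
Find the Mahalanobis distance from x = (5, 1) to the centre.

Step 1 — centre the observation: (x - mu) = (3, -2).

Step 2 — invert Sigma. det(Sigma) = 17·11 - (-5)² = 162.
  Sigma^{-1} = (1/det) · [[d, -b], [-b, a]] = [[0.0679, 0.0309],
 [0.0309, 0.1049]].

Step 3 — form the quadratic (x - mu)^T · Sigma^{-1} · (x - mu):
  Sigma^{-1} · (x - mu) = (0.142, -0.1173).
  (x - mu)^T · [Sigma^{-1} · (x - mu)] = (3)·(0.142) + (-2)·(-0.1173) = 0.6605.

Step 4 — take square root: d = √(0.6605) ≈ 0.8127.

d(x, mu) = √(0.6605) ≈ 0.8127


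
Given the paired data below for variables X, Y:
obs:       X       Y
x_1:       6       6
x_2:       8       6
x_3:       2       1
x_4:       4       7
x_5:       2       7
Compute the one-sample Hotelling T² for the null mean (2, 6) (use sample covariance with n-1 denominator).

Step 1 — sample mean vector:
  mean(X) = (6 + 8 + 2 + 4 + 2) / 5 = 22/5 = 4.4
  mean(Y) = (6 + 6 + 1 + 7 + 7) / 5 = 27/5 = 5.4
  x̄ = (4.4, 5.4),  deviation x̄ - mu_0 = (4.4, 5.4) - (2, 6) = (2.4, -0.6).

Step 2 — sample covariance matrix, S[i,j] = (1/(n-1)) · Σ_k (x_{k,i} - mean_i) · (x_{k,j} - mean_j), divisor n-1 = 4:
  S[X,X] = ((1.6)·(1.6) + (3.6)·(3.6) + (-2.4)·(-2.4) + (-0.4)·(-0.4) + (-2.4)·(-2.4)) / 4 = 27.2/4 = 6.8
  S[X,Y] = ((1.6)·(0.6) + (3.6)·(0.6) + (-2.4)·(-4.4) + (-0.4)·(1.6) + (-2.4)·(1.6)) / 4 = 9.2/4 = 2.3
  S[Y,Y] = ((0.6)·(0.6) + (0.6)·(0.6) + (-4.4)·(-4.4) + (1.6)·(1.6) + (1.6)·(1.6)) / 4 = 25.2/4 = 6.3
  S = [[6.8, 2.3],
 [2.3, 6.3]].

Step 3 — invert S. det(S) = 6.8·6.3 - (2.3)² = 37.55.
  S^{-1} = (1/det) · [[d, -b], [-b, a]] = [[0.1678, -0.0613],
 [-0.0613, 0.1811]].

Step 4 — quadratic form (x̄ - mu_0)^T · S^{-1} · (x̄ - mu_0):
  S^{-1} · (x̄ - mu_0) = (0.4394, -0.2557),
  (x̄ - mu_0)^T · [...] = (2.4)·(0.4394) + (-0.6)·(-0.2557) = 1.208.

Step 5 — scale by n: T² = 5 · 1.208 = 6.0399.

T² ≈ 6.0399


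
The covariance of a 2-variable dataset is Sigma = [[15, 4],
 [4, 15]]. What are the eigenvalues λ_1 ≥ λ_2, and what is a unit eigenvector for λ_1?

Step 1 — characteristic polynomial of 2×2 Sigma:
  det(Sigma - λI) = λ² - trace · λ + det = 0.
  trace = 15 + 15 = 30, det = 15·15 - (4)² = 209.
Step 2 — discriminant:
  Δ = trace² - 4·det = 900 - 836 = 64.
Step 3 — eigenvalues:
  λ = (trace ± √Δ)/2 = (30 ± 8)/2,
  λ_1 = 19,  λ_2 = 11.

Step 4 — unit eigenvector for λ_1: solve (Sigma - λ_1 I)v = 0. First row:
  (15 - 19)·v_x + (4)·v_y = 0, i.e. (-4)·v_x + (4)·v_y = 0,
  so v ∝ (b, λ_1 - a) = (4, 4) = u.
  ||u|| = √((4)² + (4)²) = √(32) ≈ 5.6569,
  v_1 = u/||u|| ≈ (0.7071, 0.7071) (||v_1|| = 1).

λ_1 = 19,  λ_2 = 11;  v_1 ≈ (0.7071, 0.7071)


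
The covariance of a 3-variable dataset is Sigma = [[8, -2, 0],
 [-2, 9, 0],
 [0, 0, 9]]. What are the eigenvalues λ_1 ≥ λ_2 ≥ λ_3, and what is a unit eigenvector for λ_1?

Step 1 — characteristic polynomial p(λ) = det(λI - Sigma) = λ³ - tr·λ² + c_1·λ - det, where tr = trace, c_1 = sum of the principal 2×2 minors, det = det(Sigma):
  tr = 8 + 9 + 9 = 26,
  c_1 = (8·9 - (-2)²) + (8·9 - (0)²) + (9·9 - (0)²) = 68 + 72 + 81 = 221,
  det = 8·(9·9 - (0)²) - (-2)·((-2)·9 - (0)·(0)) + (0)·((-2)·(0) - 9·(0)) = 8·(81) - (-2)·(-18) + (0)·(0) = 612.
  So p(λ) = λ³ - 26λ² + 221λ - 612.
Step 2 — look for an integer root (rational root theorem: any rational root is an integer divisor of 612). Testing λ = 9:
  p(9) = 729 - 2106 + 1989 - 612 = 0  ✓
  Dividing out (λ - 9): p(λ) = (λ - 9)(λ² - 17λ + 68).
Step 3 — remaining eigenvalues from the quadratic λ² - 17λ + 68 = 0:
  Δ = 17² - 4·68 = 289 - 272 = 17,  λ = (17 ± √17)/2 = (17 ± 4.1231)/2 ≈ 10.5616 or 6.4384.
  Sorted: λ_1 = 10.5616,  λ_2 = 9,  λ_3 = 6.4384  (check: sum = 26 = tr ✓).

Step 4 — unit eigenvector for λ_1 ≈ 10.5616: v spans the null space of (Sigma - λ_1 I), whose rows are
  r_1 = (-2.5616, -2, 0),  r_2 = (-2, -1.5616, 0),  r_3 = (0, 0, -1.5616).
  v is orthogonal to every row, so take v ∝ r_1 × r_3 = ((-2)·(-1.5616) - (0)·(0), (0)·(0) - (-2.5616)·(-1.5616), (-2.5616)·(0) - (-2)·(0)) ≈ (3.1231, -4, 0).
  Let u = (3.1231, -4, 0).
  ||u|| = √((3.1231)² + (-4)² + (0)²) = √(25.7538) ≈ 5.0748,  v_1 = u/||u|| ≈ (0.6154, -0.7882, 0) (||v_1|| = 1).

λ_1 = 10.5616,  λ_2 = 9,  λ_3 = 6.4384;  v_1 ≈ (0.6154, -0.7882, 0)


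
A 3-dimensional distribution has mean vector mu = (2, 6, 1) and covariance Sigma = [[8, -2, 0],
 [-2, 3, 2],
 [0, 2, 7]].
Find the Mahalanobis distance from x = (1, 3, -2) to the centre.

Step 1 — centre the observation: (x - mu) = (-1, -3, -3).

Step 2 — invert Sigma (cofactor / det for 3×3, or solve directly):
  Sigma^{-1} = [[0.1574, 0.1296, -0.037],
 [0.1296, 0.5185, -0.1481],
 [-0.037, -0.1481, 0.1852]].

Step 3 — form the quadratic (x - mu)^T · Sigma^{-1} · (x - mu):
  Sigma^{-1} · (x - mu) = (-0.4352, -1.2407, -0.0741).
  (x - mu)^T · [Sigma^{-1} · (x - mu)] = (-1)·(-0.4352) + (-3)·(-1.2407) + (-3)·(-0.0741) = 4.3796.

Step 4 — take square root: d = √(4.3796) ≈ 2.0928.

d(x, mu) = √(4.3796) ≈ 2.0928


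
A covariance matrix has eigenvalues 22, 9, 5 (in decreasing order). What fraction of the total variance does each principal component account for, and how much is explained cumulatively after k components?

Step 1 — total variance = trace(Sigma) = Σ λ_i = 22 + 9 + 5 = 36.

Step 2 — fraction explained by component i = λ_i / Σ λ:
  PC1: 22/36 = 0.6111
  PC2: 9/36 = 0.25
  PC3: 5/36 = 0.1389

Step 3 — cumulative fraction after k components = (λ_1 + ... + λ_k) / Σ λ:
  k = 1: 22/36 = 0.6111
  k = 2: (22 + 9)/36 = 31/36 = 0.8611
  k = 3: (22 + 9 + 5)/36 = 36/36 = 1

Summary (fraction, with percent):

explained: PC1 0.6111 (61.11%), PC2 0.25 (25%), PC3 0.1389 (13.89%);  cumulative: 0.6111, 0.8611, 1


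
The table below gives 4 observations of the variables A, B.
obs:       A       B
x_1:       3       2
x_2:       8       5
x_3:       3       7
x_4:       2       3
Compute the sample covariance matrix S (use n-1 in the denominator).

Step 1 — column means:
  mean(A) = (3 + 8 + 3 + 2) / 4 = 16/4 = 4
  mean(B) = (2 + 5 + 7 + 3) / 4 = 17/4 = 4.25

Step 2 — sample covariance S[i,j] = (1/(n-1)) · Σ_k (x_{k,i} - mean_i) · (x_{k,j} - mean_j), with n-1 = 3.
  S[A,A] = ((-1)·(-1) + (4)·(4) + (-1)·(-1) + (-2)·(-2)) / 3 = 22/3 = 7.3333
  S[A,B] = ((-1)·(-2.25) + (4)·(0.75) + (-1)·(2.75) + (-2)·(-1.25)) / 3 = 5/3 = 1.6667
  S[B,B] = ((-2.25)·(-2.25) + (0.75)·(0.75) + (2.75)·(2.75) + (-1.25)·(-1.25)) / 3 = 14.75/3 = 4.9167

S is symmetric (S[j,i] = S[i,j]). Assembling:

S = [[7.3333, 1.6667],
 [1.6667, 4.9167]]


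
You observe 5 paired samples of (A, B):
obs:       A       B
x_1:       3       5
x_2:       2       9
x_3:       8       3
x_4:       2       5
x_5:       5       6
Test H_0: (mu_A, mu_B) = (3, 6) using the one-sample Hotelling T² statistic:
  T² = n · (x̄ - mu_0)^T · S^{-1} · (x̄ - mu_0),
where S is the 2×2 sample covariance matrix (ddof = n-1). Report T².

Step 1 — sample mean vector:
  mean(A) = (3 + 2 + 8 + 2 + 5) / 5 = 20/5 = 4
  mean(B) = (5 + 9 + 3 + 5 + 6) / 5 = 28/5 = 5.6
  x̄ = (4, 5.6),  deviation x̄ - mu_0 = (4, 5.6) - (3, 6) = (1, -0.4).

Step 2 — sample covariance matrix, S[i,j] = (1/(n-1)) · Σ_k (x_{k,i} - mean_i) · (x_{k,j} - mean_j), divisor n-1 = 4:
  S[A,A] = ((-1)·(-1) + (-2)·(-2) + (4)·(4) + (-2)·(-2) + (1)·(1)) / 4 = 26/4 = 6.5
  S[A,B] = ((-1)·(-0.6) + (-2)·(3.4) + (4)·(-2.6) + (-2)·(-0.6) + (1)·(0.4)) / 4 = -15/4 = -3.75
  S[B,B] = ((-0.6)·(-0.6) + (3.4)·(3.4) + (-2.6)·(-2.6) + (-0.6)·(-0.6) + (0.4)·(0.4)) / 4 = 19.2/4 = 4.8
  S = [[6.5, -3.75],
 [-3.75, 4.8]].

Step 3 — invert S. det(S) = 6.5·4.8 - (-3.75)² = 17.1375.
  S^{-1} = (1/det) · [[d, -b], [-b, a]] = [[0.2801, 0.2188],
 [0.2188, 0.3793]].

Step 4 — quadratic form (x̄ - mu_0)^T · S^{-1} · (x̄ - mu_0):
  S^{-1} · (x̄ - mu_0) = (0.1926, 0.0671),
  (x̄ - mu_0)^T · [...] = (1)·(0.1926) + (-0.4)·(0.0671) = 0.1657.

Step 5 — scale by n: T² = 5 · 0.1657 = 0.8286.

T² ≈ 0.8286


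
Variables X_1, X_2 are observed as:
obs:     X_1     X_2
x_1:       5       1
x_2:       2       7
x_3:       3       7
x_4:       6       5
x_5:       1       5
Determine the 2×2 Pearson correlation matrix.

Step 1 — column means:
  mean(X_1) = (5 + 2 + 3 + 6 + 1) / 5 = 17/5 = 3.4
  mean(X_2) = (1 + 7 + 7 + 5 + 5) / 5 = 25/5 = 5

Step 2 — sample variances and covariances s[i,j] = (1/(n-1)) · Σ_k (x_{k,i} - mean_i) · (x_{k,j} - mean_j), with n-1 = 4:
  s[X_1,X_1] = ((1.6)·(1.6) + (-1.4)·(-1.4) + (-0.4)·(-0.4) + (2.6)·(2.6) + (-2.4)·(-2.4)) / 4 = 17.2/4 = 4.3
  s[X_1,X_2] = ((1.6)·(-4) + (-1.4)·(2) + (-0.4)·(2) + (2.6)·(0) + (-2.4)·(0)) / 4 = -10/4 = -2.5
  s[X_2,X_2] = ((-4)·(-4) + (2)·(2) + (2)·(2) + (0)·(0) + (0)·(0)) / 4 = 24/4 = 6
  Sample standard deviations s_i = √(s[i,i]):
  s(X_1) = √(4.3) = 2.0736
  s(X_2) = √(6) = 2.4495

Step 3 — r_{ij} = s_{ij} / (s_i · s_j):
  r[X_1,X_1] = 1 (diagonal).
  r[X_1,X_2] = -2.5 / (2.0736 · 2.4495) = -2.5 / 5.0794 = -0.4922
  r[X_2,X_2] = 1 (diagonal).

R is symmetric with unit diagonal. Assembling:

R = [[1, -0.4922],
 [-0.4922, 1]]


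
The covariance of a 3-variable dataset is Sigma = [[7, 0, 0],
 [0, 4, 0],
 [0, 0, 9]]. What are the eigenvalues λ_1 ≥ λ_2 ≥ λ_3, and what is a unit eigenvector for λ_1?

Step 1 — characteristic polynomial p(λ) = det(λI - Sigma) = λ³ - tr·λ² + c_1·λ - det, where tr = trace, c_1 = sum of the principal 2×2 minors, det = det(Sigma):
  tr = 7 + 4 + 9 = 20,
  c_1 = (7·4 - (0)²) + (7·9 - (0)²) + (4·9 - (0)²) = 28 + 63 + 36 = 127,
  det = 7·(4·9 - (0)²) - (0)·((0)·9 - (0)·(0)) + (0)·((0)·(0) - 4·(0)) = 7·(36) - (0)·(0) + (0)·(0) = 252.
  So p(λ) = λ³ - 20λ² + 127λ - 252.
Step 2 — look for an integer root (rational root theorem: any rational root is an integer divisor of 252). Testing λ = 4:
  p(4) = 64 - 320 + 508 - 252 = 0  ✓
  Dividing out (λ - 4): p(λ) = (λ - 4)(λ² - 16λ + 63).
Step 3 — remaining eigenvalues from the quadratic λ² - 16λ + 63 = 0:
  Δ = 16² - 4·63 = 256 - 252 = 4,  λ = (16 ± √4)/2 = (16 ± 2)/2 = 9 or 7.
  Sorted: λ_1 = 9,  λ_2 = 7,  λ_3 = 4  (check: sum = 20 = tr ✓).

Step 4 — unit eigenvector for λ_1 = 9: v spans the null space of (Sigma - λ_1 I), whose rows are
  r_1 = (-2, 0, 0),  r_2 = (0, -5, 0),  r_3 = (0, 0, 0).
  v is orthogonal to every row, so take v ∝ r_1 × r_2 = ((0)·(0) - (0)·(-5), (0)·(0) - (-2)·(0), (-2)·(-5) - (0)·(0)) = (0, 0, 10).
  Rescale (divide by 10): u = (0, 0, 1).
  ||u|| = √((0)² + (0)² + (1)²) = √(1) = 1,  v_1 = u/||u|| ≈ (0, 0, 1) (||v_1|| = 1).

λ_1 = 9,  λ_2 = 7,  λ_3 = 4;  v_1 ≈ (0, 0, 1)


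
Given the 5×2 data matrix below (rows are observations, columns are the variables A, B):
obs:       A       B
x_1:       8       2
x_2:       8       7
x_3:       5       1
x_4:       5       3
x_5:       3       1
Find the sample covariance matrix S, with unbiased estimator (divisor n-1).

Step 1 — column means:
  mean(A) = (8 + 8 + 5 + 5 + 3) / 5 = 29/5 = 5.8
  mean(B) = (2 + 7 + 1 + 3 + 1) / 5 = 14/5 = 2.8

Step 2 — sample covariance S[i,j] = (1/(n-1)) · Σ_k (x_{k,i} - mean_i) · (x_{k,j} - mean_j), with n-1 = 4.
  S[A,A] = ((2.2)·(2.2) + (2.2)·(2.2) + (-0.8)·(-0.8) + (-0.8)·(-0.8) + (-2.8)·(-2.8)) / 4 = 18.8/4 = 4.7
  S[A,B] = ((2.2)·(-0.8) + (2.2)·(4.2) + (-0.8)·(-1.8) + (-0.8)·(0.2) + (-2.8)·(-1.8)) / 4 = 13.8/4 = 3.45
  S[B,B] = ((-0.8)·(-0.8) + (4.2)·(4.2) + (-1.8)·(-1.8) + (0.2)·(0.2) + (-1.8)·(-1.8)) / 4 = 24.8/4 = 6.2

S is symmetric (S[j,i] = S[i,j]). Assembling:

S = [[4.7, 3.45],
 [3.45, 6.2]]


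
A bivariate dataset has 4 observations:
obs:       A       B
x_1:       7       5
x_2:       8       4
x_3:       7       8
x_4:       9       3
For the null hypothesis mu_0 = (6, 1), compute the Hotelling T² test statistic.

Step 1 — sample mean vector:
  mean(A) = (7 + 8 + 7 + 9) / 4 = 31/4 = 7.75
  mean(B) = (5 + 4 + 8 + 3) / 4 = 20/4 = 5
  x̄ = (7.75, 5),  deviation x̄ - mu_0 = (7.75, 5) - (6, 1) = (1.75, 4).

Step 2 — sample covariance matrix, S[i,j] = (1/(n-1)) · Σ_k (x_{k,i} - mean_i) · (x_{k,j} - mean_j), divisor n-1 = 3:
  S[A,A] = ((-0.75)·(-0.75) + (0.25)·(0.25) + (-0.75)·(-0.75) + (1.25)·(1.25)) / 3 = 2.75/3 = 0.9167
  S[A,B] = ((-0.75)·(0) + (0.25)·(-1) + (-0.75)·(3) + (1.25)·(-2)) / 3 = -5/3 = -1.6667
  S[B,B] = ((0)·(0) + (-1)·(-1) + (3)·(3) + (-2)·(-2)) / 3 = 14/3 = 4.6667
  S = [[0.9167, -1.6667],
 [-1.6667, 4.6667]].

Step 3 — invert S. det(S) = 0.9167·4.6667 - (-1.6667)² = 1.5.
  S^{-1} = (1/det) · [[d, -b], [-b, a]] = [[3.1111, 1.1111],
 [1.1111, 0.6111]].

Step 4 — quadratic form (x̄ - mu_0)^T · S^{-1} · (x̄ - mu_0):
  S^{-1} · (x̄ - mu_0) = (9.8889, 4.3889),
  (x̄ - mu_0)^T · [...] = (1.75)·(9.8889) + (4)·(4.3889) = 34.8611.

Step 5 — scale by n: T² = 4 · 34.8611 = 139.4444.

T² ≈ 139.4444


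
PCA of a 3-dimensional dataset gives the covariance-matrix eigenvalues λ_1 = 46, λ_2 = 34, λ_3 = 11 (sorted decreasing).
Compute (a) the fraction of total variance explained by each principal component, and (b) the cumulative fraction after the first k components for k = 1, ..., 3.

Step 1 — total variance = trace(Sigma) = Σ λ_i = 46 + 34 + 11 = 91.

Step 2 — fraction explained by component i = λ_i / Σ λ:
  PC1: 46/91 = 0.5055
  PC2: 34/91 = 0.3736
  PC3: 11/91 = 0.1209

Step 3 — cumulative fraction after k components = (λ_1 + ... + λ_k) / Σ λ:
  k = 1: 46/91 = 0.5055
  k = 2: (46 + 34)/91 = 80/91 = 0.8791
  k = 3: (46 + 34 + 11)/91 = 91/91 = 1

Summary (fraction, with percent):

explained: PC1 0.5055 (50.55%), PC2 0.3736 (37.36%), PC3 0.1209 (12.09%);  cumulative: 0.5055, 0.8791, 1
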